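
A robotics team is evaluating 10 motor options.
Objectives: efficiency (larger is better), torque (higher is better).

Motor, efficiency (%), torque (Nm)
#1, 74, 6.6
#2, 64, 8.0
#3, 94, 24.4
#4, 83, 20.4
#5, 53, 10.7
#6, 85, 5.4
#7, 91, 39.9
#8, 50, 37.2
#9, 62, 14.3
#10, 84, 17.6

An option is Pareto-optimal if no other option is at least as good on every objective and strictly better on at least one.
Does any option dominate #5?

#3 vs #5: efficiency 94≥53, torque 24.4≥10.7 — #3 is at least as good on every objective and strictly better on at least one, so #3 dominates #5.

Yes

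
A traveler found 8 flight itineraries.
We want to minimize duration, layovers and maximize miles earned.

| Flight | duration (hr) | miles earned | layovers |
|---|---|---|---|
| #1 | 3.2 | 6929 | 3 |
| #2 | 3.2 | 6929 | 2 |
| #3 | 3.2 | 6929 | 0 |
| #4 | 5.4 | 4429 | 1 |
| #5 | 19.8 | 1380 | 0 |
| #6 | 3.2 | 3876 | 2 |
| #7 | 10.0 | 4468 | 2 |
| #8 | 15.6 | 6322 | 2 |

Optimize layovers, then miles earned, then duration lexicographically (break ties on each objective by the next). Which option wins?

First minimize layovers: best is 0, kept {#3, #5}.
Then maximize miles earned: best is 6929, kept {#3}.

#3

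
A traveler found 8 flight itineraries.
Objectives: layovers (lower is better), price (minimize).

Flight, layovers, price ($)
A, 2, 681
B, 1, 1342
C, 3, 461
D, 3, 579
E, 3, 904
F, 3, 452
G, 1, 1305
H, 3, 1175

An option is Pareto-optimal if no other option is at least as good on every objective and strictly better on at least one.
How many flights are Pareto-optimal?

A: not dominated.
B: dominated by G (layovers 1≤1, price 1305≤1342).
C: dominated by F (layovers 3≤3, price 452≤461).
D: dominated by C (layovers 3≤3, price 461≤579).
E: dominated by A (layovers 2≤3, price 681≤904).
F: not dominated (best price).
G: not dominated.
H: dominated by A (layovers 2≤3, price 681≤1175).
Pareto-optimal: A, F, G → 3.

3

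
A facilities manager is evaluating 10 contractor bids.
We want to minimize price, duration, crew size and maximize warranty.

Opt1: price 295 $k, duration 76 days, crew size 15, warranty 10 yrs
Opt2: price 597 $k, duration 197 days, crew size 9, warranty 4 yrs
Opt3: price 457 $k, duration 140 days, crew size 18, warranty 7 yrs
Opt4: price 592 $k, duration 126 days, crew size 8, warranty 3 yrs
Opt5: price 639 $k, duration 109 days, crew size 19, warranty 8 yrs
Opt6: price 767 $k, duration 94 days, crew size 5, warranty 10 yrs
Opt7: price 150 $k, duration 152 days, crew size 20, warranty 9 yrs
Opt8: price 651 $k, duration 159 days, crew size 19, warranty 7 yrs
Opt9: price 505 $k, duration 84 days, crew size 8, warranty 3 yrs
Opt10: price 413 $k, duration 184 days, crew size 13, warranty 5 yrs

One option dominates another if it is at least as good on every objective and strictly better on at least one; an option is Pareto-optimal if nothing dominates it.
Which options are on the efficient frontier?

Opt1: not dominated (best duration).
Opt2: not dominated.
Opt3: dominated by Opt1 (price 295≤457, duration 76≤140, crew size 15≤18, warranty 10≥7).
Opt4: dominated by Opt9 (price 505≤592, duration 84≤126, crew size 8≤8, warranty 3≥3).
Opt5: dominated by Opt1 (price 295≤639, duration 76≤109, crew size 15≤19, warranty 10≥8).
Opt6: not dominated (best crew size).
Opt7: not dominated (best price).
Opt8: dominated by Opt1 (price 295≤651, duration 76≤159, crew size 15≤19, warranty 10≥7).
Opt9: not dominated.
Opt10: not dominated.

Opt1, Opt2, Opt6, Opt7, Opt9, Opt10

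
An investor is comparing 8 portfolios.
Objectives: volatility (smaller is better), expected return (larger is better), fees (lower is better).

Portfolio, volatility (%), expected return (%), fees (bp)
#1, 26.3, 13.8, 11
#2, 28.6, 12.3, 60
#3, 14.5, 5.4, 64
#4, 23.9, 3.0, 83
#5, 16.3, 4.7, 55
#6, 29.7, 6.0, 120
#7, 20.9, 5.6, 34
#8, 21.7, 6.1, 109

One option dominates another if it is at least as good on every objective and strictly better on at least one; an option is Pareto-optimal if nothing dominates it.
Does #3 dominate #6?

No

#3 vs #6: #3 is worse on expected return (5.4 vs 6.0), so it does not dominate #6.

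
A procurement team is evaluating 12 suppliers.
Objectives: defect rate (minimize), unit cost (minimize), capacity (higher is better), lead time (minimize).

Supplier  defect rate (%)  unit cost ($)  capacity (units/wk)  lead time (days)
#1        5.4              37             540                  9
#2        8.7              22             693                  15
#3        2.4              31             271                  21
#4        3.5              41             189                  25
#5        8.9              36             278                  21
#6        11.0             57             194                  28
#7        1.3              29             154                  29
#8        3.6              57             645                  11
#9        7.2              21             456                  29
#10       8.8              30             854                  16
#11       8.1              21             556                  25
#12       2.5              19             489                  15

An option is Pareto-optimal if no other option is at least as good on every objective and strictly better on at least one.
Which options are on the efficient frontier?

#1: not dominated (best lead time).
#2: not dominated.
#3: not dominated.
#4: dominated by #3 (defect rate 2.4≤3.5, unit cost 31≤41, capacity 271≥189, lead time 21≤25).
#5: dominated by #2 (defect rate 8.7≤8.9, unit cost 22≤36, capacity 693≥278, lead time 15≤21).
#6: dominated by #1 (defect rate 5.4≤11.0, unit cost 37≤57, capacity 540≥194, lead time 9≤28).
#7: not dominated (best defect rate).
#8: not dominated.
#9: dominated by #12 (defect rate 2.5≤7.2, unit cost 19≤21, capacity 489≥456, lead time 15≤29).
#10: not dominated (best capacity).
#11: not dominated.
#12: not dominated (best unit cost).

#1, #2, #3, #7, #8, #10, #11, #12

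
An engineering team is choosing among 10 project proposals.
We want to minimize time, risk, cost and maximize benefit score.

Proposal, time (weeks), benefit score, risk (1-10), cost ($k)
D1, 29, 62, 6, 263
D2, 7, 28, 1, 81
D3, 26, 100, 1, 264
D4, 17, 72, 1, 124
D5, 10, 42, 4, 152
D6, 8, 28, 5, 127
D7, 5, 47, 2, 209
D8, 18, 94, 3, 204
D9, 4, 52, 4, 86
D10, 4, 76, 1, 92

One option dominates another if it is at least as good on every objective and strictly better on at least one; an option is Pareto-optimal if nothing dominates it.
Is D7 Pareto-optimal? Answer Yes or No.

D10 vs D7: time 4≤5, benefit score 76≥47, risk 1≤2, cost 92≤209 — D10 is at least as good on every objective and strictly better on at least one, so D10 dominates D7.

No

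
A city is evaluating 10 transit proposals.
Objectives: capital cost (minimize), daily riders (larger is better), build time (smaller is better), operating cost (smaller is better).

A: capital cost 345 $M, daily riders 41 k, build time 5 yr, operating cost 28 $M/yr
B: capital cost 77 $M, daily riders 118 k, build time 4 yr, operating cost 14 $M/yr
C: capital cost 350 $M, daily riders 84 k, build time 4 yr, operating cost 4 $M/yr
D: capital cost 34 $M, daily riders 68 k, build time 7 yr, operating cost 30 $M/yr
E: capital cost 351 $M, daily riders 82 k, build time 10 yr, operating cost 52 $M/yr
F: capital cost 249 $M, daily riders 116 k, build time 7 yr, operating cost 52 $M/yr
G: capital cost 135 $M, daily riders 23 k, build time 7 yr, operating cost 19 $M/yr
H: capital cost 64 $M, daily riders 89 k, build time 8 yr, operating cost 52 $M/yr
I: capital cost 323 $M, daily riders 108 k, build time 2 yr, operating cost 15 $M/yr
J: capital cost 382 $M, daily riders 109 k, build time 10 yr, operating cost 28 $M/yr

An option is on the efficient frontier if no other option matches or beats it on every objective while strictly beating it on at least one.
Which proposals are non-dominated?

B, C, D, H, I

A: dominated by B (capital cost 77≤345, daily riders 118≥41, build time 4≤5, operating cost 14≤28).
B: not dominated (best daily riders).
C: not dominated (best operating cost).
D: not dominated (best capital cost).
E: dominated by B (capital cost 77≤351, daily riders 118≥82, build time 4≤10, operating cost 14≤52).
F: dominated by B (capital cost 77≤249, daily riders 118≥116, build time 4≤7, operating cost 14≤52).
G: dominated by B (capital cost 77≤135, daily riders 118≥23, build time 4≤7, operating cost 14≤19).
H: not dominated.
I: not dominated (best build time).
J: dominated by B (capital cost 77≤382, daily riders 118≥109, build time 4≤10, operating cost 14≤28).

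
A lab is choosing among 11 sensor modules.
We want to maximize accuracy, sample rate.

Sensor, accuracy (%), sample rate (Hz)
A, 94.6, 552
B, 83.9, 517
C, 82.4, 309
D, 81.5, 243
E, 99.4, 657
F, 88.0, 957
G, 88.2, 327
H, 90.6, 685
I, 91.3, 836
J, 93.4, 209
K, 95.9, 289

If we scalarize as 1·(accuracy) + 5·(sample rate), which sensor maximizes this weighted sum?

F

A: 1·94.6 + 5·552 = 2854.6
B: 1·83.9 + 5·517 = 2668.9
C: 1·82.4 + 5·309 = 1627.4
D: 1·81.5 + 5·243 = 1296.5
E: 1·99.4 + 5·657 = 3384.4
F: 1·88.0 + 5·957 = 4873.0
G: 1·88.2 + 5·327 = 1723.2
H: 1·90.6 + 5·685 = 3515.6
I: 1·91.3 + 5·836 = 4271.3
J: 1·93.4 + 5·209 = 1138.4
K: 1·95.9 + 5·289 = 1540.9
Highest: F at 4873.0.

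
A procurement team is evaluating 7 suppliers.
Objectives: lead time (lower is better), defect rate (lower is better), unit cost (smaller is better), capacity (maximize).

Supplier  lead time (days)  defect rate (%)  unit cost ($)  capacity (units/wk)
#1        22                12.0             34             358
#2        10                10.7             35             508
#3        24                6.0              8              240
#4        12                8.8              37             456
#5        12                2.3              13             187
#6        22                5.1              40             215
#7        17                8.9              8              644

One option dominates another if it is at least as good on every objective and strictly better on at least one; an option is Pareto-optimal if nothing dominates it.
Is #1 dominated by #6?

No

#6 vs #1: #6 is worse on unit cost (40 vs 34), so it does not dominate #1.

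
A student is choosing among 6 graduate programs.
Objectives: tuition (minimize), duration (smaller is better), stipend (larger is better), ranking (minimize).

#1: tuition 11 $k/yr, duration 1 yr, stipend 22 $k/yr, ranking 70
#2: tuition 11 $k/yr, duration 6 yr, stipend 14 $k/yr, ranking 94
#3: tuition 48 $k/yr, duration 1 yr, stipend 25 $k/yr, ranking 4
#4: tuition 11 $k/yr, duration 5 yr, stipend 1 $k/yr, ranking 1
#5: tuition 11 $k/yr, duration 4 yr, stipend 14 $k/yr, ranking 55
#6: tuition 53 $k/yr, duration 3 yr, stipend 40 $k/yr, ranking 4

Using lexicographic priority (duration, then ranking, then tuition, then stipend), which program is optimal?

#3

First minimize duration: best is 1, kept {#1, #3}.
Then minimize ranking: best is 4, kept {#3}.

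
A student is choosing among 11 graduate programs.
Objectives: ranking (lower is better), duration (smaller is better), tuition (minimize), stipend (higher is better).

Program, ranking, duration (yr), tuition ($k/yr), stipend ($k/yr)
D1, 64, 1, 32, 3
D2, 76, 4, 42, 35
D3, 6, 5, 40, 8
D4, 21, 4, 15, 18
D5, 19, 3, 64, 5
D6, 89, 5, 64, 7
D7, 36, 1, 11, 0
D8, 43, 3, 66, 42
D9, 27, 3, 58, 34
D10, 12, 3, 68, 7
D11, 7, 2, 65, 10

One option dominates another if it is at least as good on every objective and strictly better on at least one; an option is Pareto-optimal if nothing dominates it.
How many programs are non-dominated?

9

D1: not dominated.
D2: not dominated.
D3: not dominated (best ranking).
D4: not dominated.
D5: not dominated.
D6: dominated by D2 (ranking 76≤89, duration 4≤5, tuition 42≤64, stipend 35≥7).
D7: not dominated (best tuition).
D8: not dominated (best stipend).
D9: not dominated.
D10: dominated by D11 (ranking 7≤12, duration 2≤3, tuition 65≤68, stipend 10≥7).
D11: not dominated.
Pareto-optimal: D1, D2, D3, D4, D5, D7, D8, D9, D11 → 9.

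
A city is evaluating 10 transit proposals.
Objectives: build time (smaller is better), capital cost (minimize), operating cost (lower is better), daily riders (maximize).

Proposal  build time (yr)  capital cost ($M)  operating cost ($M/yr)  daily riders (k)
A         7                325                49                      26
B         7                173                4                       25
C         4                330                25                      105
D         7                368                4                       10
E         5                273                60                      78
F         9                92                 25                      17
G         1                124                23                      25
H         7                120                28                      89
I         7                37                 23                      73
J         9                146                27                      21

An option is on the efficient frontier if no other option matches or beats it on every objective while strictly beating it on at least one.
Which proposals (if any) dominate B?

none

A: worse on capital cost (325 vs 173).
C: worse on capital cost (330 vs 173).
D: worse on capital cost (368 vs 173).
E: worse on capital cost (273 vs 173).
F: worse on build time (9 vs 7).
G: worse on operating cost (23 vs 4).
H: worse on operating cost (28 vs 4).
I: worse on operating cost (23 vs 4).
J: worse on build time (9 vs 7).
No option dominates B.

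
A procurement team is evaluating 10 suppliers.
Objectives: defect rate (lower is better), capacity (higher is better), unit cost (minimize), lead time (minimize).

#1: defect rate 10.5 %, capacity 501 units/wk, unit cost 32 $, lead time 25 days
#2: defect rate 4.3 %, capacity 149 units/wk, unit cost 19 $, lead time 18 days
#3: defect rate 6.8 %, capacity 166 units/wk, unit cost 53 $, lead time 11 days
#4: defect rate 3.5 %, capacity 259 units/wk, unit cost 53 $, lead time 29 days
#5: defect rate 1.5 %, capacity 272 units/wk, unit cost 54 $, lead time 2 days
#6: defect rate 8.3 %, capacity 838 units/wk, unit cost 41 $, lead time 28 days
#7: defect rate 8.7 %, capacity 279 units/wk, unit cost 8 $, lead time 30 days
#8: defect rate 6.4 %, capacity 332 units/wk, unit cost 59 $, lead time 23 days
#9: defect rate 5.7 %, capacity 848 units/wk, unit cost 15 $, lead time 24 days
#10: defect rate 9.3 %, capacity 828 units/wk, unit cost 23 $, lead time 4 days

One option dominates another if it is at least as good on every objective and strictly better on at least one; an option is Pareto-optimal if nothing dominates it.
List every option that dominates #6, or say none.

#9: defect rate 5.7≤8.3, capacity 848≥838, unit cost 15≤41, lead time 24≤28 — dominates #6.
Others (#1, #2, #3, #4, #5, #7, #8, #10) are each worse than #6 on at least one objective.

#9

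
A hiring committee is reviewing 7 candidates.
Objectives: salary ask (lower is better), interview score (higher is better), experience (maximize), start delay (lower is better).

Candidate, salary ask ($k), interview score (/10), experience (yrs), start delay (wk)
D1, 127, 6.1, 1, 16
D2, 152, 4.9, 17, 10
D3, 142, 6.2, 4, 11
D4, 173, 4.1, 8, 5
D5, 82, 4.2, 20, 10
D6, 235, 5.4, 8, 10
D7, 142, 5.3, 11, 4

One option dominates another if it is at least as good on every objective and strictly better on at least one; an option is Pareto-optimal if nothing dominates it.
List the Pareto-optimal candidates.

D1, D2, D3, D5, D6, D7

D1: not dominated.
D2: not dominated.
D3: not dominated (best interview score).
D4: dominated by D7 (salary ask 142≤173, interview score 5.3≥4.1, experience 11≥8, start delay 4≤5).
D5: not dominated (best salary ask).
D6: not dominated.
D7: not dominated (best start delay).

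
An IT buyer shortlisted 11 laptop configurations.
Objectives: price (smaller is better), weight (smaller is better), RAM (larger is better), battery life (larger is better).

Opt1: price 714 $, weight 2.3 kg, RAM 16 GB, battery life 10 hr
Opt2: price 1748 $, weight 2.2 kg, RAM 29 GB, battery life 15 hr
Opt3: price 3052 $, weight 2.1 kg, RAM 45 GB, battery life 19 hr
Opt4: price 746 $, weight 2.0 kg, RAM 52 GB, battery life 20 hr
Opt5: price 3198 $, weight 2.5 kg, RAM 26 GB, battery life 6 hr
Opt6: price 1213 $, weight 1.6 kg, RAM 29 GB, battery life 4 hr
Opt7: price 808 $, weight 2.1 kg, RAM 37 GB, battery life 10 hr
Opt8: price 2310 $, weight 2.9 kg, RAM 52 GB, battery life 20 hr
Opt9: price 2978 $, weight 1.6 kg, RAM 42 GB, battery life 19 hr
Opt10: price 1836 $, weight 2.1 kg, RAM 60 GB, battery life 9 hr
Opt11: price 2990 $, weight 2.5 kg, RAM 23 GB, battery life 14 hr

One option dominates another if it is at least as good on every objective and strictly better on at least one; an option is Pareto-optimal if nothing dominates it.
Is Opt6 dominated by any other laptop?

Opt1: worse on weight (2.3 vs 1.6).
Opt2: worse on price (1748 vs 1213).
Opt3: worse on price (3052 vs 1213).
Opt4: worse on weight (2.0 vs 1.6).
Opt5: worse on price (3198 vs 1213).
Opt7: worse on weight (2.1 vs 1.6).
Opt8: worse on price (2310 vs 1213).
Opt9: worse on price (2978 vs 1213).
Opt10: worse on price (1836 vs 1213).
Opt11: worse on price (2990 vs 1213).
No option is at least as good as Opt6 on every objective and strictly better on one.

No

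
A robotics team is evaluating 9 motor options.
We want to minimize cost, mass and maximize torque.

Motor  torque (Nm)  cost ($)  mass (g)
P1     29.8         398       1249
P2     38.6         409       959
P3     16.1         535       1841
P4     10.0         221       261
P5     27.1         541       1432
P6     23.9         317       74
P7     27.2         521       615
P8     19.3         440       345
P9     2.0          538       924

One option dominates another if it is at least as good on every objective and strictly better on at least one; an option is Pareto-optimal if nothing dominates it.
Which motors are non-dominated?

P1, P2, P4, P6, P7

P1: not dominated.
P2: not dominated (best torque).
P3: dominated by P1 (torque 29.8≥16.1, cost 398≤535, mass 1249≤1841).
P4: not dominated (best cost).
P5: dominated by P1 (torque 29.8≥27.1, cost 398≤541, mass 1249≤1432).
P6: not dominated (best mass).
P7: not dominated.
P8: dominated by P6 (torque 23.9≥19.3, cost 317≤440, mass 74≤345).
P9: dominated by P4 (torque 10.0≥2.0, cost 221≤538, mass 261≤924).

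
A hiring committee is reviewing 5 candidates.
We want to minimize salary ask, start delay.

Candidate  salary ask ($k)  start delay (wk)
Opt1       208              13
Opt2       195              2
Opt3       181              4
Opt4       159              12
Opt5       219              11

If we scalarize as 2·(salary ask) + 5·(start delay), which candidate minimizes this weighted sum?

Opt4

Opt1: 2·208 + 5·13 = 481
Opt2: 2·195 + 5·2 = 400
Opt3: 2·181 + 5·4 = 382
Opt4: 2·159 + 5·12 = 378
Opt5: 2·219 + 5·11 = 493
Lowest: Opt4 at 378.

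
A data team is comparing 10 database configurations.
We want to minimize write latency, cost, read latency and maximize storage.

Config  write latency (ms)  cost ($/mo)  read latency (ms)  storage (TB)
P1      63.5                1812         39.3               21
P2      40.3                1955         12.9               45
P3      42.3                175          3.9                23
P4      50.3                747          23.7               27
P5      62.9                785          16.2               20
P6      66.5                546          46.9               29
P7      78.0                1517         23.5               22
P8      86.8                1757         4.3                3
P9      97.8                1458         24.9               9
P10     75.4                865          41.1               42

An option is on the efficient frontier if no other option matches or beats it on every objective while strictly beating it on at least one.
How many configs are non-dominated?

5

P1: dominated by P3 (write latency 42.3≤63.5, cost 175≤1812, read latency 3.9≤39.3, storage 23≥21).
P2: not dominated (best write latency).
P3: not dominated (best cost).
P4: not dominated.
P5: dominated by P3 (write latency 42.3≤62.9, cost 175≤785, read latency 3.9≤16.2, storage 23≥20).
P6: not dominated.
P7: dominated by P3 (write latency 42.3≤78.0, cost 175≤1517, read latency 3.9≤23.5, storage 23≥22).
P8: dominated by P3 (write latency 42.3≤86.8, cost 175≤1757, read latency 3.9≤4.3, storage 23≥3).
P9: dominated by P3 (write latency 42.3≤97.8, cost 175≤1458, read latency 3.9≤24.9, storage 23≥9).
P10: not dominated.
Pareto-optimal: P2, P3, P4, P6, P10 → 5.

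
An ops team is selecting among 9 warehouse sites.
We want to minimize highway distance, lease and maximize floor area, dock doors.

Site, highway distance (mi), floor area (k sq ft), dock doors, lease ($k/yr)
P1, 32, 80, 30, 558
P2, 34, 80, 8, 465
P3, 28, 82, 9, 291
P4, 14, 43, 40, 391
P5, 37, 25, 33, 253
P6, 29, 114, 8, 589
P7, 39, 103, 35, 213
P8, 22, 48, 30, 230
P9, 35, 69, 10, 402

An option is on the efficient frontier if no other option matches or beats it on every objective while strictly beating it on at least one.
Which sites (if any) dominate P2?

P3

P3: highway distance 28≤34, floor area 82≥80, dock doors 9≥8, lease 291≤465 — dominates P2.
Others (P1, P4, P5, P6, P7, P8, P9) are each worse than P2 on at least one objective.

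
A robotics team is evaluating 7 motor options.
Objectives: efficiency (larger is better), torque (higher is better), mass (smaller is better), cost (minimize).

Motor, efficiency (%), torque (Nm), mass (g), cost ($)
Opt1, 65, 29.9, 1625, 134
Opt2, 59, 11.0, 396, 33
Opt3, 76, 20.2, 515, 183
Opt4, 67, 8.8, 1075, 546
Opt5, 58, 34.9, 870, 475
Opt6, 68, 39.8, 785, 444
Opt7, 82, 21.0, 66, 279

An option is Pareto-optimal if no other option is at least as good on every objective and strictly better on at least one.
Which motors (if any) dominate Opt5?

Opt6: efficiency 68≥58, torque 39.8≥34.9, mass 785≤870, cost 444≤475 — dominates Opt5.
Others (Opt1, Opt2, Opt3, Opt4, Opt7) are each worse than Opt5 on at least one objective.

Opt6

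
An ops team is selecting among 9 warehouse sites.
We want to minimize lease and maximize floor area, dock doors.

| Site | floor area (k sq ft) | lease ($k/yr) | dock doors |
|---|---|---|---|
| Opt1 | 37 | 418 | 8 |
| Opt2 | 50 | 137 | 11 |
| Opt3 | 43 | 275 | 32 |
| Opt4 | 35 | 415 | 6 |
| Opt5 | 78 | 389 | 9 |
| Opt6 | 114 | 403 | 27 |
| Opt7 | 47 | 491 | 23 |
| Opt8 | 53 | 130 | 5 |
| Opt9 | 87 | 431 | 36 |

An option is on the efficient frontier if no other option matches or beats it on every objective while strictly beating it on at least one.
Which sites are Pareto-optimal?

Opt2, Opt3, Opt5, Opt6, Opt8, Opt9

Opt1: dominated by Opt2 (floor area 50≥37, lease 137≤418, dock doors 11≥8).
Opt2: not dominated.
Opt3: not dominated.
Opt4: dominated by Opt2 (floor area 50≥35, lease 137≤415, dock doors 11≥6).
Opt5: not dominated.
Opt6: not dominated (best floor area).
Opt7: dominated by Opt6 (floor area 114≥47, lease 403≤491, dock doors 27≥23).
Opt8: not dominated (best lease).
Opt9: not dominated (best dock doors).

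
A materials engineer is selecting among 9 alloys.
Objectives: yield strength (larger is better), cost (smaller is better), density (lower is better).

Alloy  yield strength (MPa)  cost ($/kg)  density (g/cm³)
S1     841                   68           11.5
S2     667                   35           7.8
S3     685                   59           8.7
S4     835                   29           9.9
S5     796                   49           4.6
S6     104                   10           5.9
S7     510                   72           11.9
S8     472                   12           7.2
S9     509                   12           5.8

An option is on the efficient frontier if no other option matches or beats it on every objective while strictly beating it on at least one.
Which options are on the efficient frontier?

S1: not dominated (best yield strength).
S2: not dominated.
S3: dominated by S5 (yield strength 796≥685, cost 49≤59, density 4.6≤8.7).
S4: not dominated.
S5: not dominated (best density).
S6: not dominated (best cost).
S7: dominated by S1 (yield strength 841≥510, cost 68≤72, density 11.5≤11.9).
S8: dominated by S9 (yield strength 509≥472, cost 12≤12, density 5.8≤7.2).
S9: not dominated.

S1, S2, S4, S5, S6, S9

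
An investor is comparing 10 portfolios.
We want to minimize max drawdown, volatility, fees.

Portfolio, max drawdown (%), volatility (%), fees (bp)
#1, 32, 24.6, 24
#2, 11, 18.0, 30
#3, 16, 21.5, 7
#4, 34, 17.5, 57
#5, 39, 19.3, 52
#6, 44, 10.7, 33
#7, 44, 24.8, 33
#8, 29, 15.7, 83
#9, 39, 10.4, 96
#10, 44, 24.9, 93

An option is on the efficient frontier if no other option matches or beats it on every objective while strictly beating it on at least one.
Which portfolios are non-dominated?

#1: dominated by #3 (max drawdown 16≤32, volatility 21.5≤24.6, fees 7≤24).
#2: not dominated (best max drawdown).
#3: not dominated (best fees).
#4: not dominated.
#5: dominated by #2 (max drawdown 11≤39, volatility 18.0≤19.3, fees 30≤52).
#6: not dominated.
#7: dominated by #1 (max drawdown 32≤44, volatility 24.6≤24.8, fees 24≤33).
#8: not dominated.
#9: not dominated (best volatility).
#10: dominated by #1 (max drawdown 32≤44, volatility 24.6≤24.9, fees 24≤93).

#2, #3, #4, #6, #8, #9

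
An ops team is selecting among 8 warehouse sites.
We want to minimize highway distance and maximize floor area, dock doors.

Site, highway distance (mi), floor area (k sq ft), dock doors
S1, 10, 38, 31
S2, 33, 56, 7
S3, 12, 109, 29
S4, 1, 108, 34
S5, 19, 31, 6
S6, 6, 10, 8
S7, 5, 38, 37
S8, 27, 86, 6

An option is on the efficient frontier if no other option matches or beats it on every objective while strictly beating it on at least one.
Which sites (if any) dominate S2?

S3, S4

S3: highway distance 12≤33, floor area 109≥56, dock doors 29≥7 — dominates S2.
S4: highway distance 1≤33, floor area 108≥56, dock doors 34≥7 — dominates S2.
Others (S1, S5, S6, S7, S8) are each worse than S2 on at least one objective.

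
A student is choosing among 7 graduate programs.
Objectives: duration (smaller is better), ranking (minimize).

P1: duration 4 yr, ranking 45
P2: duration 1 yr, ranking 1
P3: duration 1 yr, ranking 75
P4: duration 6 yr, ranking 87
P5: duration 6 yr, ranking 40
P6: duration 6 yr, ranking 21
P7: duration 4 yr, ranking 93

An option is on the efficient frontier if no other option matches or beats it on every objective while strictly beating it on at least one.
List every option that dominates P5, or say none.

P2, P6

P2: duration 1≤6, ranking 1≤40 — dominates P5.
P6: duration 6≤6, ranking 21≤40 — dominates P5.
Others (P1, P3, P4, P7) are each worse than P5 on at least one objective.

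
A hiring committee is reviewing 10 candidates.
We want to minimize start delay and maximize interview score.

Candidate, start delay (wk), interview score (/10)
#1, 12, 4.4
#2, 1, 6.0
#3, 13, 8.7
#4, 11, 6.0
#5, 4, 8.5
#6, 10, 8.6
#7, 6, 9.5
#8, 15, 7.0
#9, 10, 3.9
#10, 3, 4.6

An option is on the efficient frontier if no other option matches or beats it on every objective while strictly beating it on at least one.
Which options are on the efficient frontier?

#1: dominated by #2 (start delay 1≤12, interview score 6.0≥4.4).
#2: not dominated (best start delay).
#3: dominated by #7 (start delay 6≤13, interview score 9.5≥8.7).
#4: dominated by #2 (start delay 1≤11, interview score 6.0≥6.0).
#5: not dominated.
#6: dominated by #7 (start delay 6≤10, interview score 9.5≥8.6).
#7: not dominated (best interview score).
#8: dominated by #3 (start delay 13≤15, interview score 8.7≥7.0).
#9: dominated by #2 (start delay 1≤10, interview score 6.0≥3.9).
#10: dominated by #2 (start delay 1≤3, interview score 6.0≥4.6).

#2, #5, #7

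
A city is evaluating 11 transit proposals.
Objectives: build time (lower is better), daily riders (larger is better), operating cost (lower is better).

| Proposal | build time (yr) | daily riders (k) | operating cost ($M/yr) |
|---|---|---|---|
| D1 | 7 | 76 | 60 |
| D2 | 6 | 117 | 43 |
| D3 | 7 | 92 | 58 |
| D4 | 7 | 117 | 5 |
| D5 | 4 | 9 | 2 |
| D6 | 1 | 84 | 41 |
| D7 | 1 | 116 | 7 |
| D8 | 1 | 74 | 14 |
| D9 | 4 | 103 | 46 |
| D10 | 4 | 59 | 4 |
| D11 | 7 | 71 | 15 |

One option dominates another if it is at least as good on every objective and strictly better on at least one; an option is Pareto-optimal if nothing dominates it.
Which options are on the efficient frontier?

D2, D4, D5, D7, D10

D1: dominated by D2 (build time 6≤7, daily riders 117≥76, operating cost 43≤60).
D2: not dominated.
D3: dominated by D2 (build time 6≤7, daily riders 117≥92, operating cost 43≤58).
D4: not dominated.
D5: not dominated (best operating cost).
D6: dominated by D7 (build time 1≤1, daily riders 116≥84, operating cost 7≤41).
D7: not dominated.
D8: dominated by D7 (build time 1≤1, daily riders 116≥74, operating cost 7≤14).
D9: dominated by D7 (build time 1≤4, daily riders 116≥103, operating cost 7≤46).
D10: not dominated.
D11: dominated by D4 (build time 7≤7, daily riders 117≥71, operating cost 5≤15).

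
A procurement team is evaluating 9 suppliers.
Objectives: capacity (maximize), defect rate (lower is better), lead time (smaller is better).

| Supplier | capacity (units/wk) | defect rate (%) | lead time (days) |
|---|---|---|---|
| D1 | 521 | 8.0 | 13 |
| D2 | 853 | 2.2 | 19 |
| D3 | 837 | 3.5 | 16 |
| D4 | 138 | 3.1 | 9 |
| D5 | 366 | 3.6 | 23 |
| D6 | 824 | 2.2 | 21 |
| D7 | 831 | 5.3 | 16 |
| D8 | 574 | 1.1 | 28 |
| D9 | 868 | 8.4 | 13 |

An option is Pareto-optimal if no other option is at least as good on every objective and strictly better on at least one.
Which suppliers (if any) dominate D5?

D2, D3, D6

D2: capacity 853≥366, defect rate 2.2≤3.6, lead time 19≤23 — dominates D5.
D3: capacity 837≥366, defect rate 3.5≤3.6, lead time 16≤23 — dominates D5.
D6: capacity 824≥366, defect rate 2.2≤3.6, lead time 21≤23 — dominates D5.
Others (D1, D4, D7, D8, D9) are each worse than D5 on at least one objective.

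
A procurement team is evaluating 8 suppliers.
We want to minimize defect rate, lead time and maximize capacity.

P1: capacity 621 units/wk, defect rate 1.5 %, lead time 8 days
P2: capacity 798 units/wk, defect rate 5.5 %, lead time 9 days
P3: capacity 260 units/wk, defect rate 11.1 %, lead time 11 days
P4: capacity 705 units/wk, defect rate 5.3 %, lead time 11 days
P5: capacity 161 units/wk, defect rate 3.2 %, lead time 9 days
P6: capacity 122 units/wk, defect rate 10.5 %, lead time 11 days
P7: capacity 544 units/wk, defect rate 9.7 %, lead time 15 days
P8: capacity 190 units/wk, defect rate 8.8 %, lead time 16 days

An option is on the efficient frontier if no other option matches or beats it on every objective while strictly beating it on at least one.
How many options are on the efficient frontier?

P1: not dominated (best defect rate).
P2: not dominated (best capacity).
P3: dominated by P1 (capacity 621≥260, defect rate 1.5≤11.1, lead time 8≤11).
P4: not dominated.
P5: dominated by P1 (capacity 621≥161, defect rate 1.5≤3.2, lead time 8≤9).
P6: dominated by P1 (capacity 621≥122, defect rate 1.5≤10.5, lead time 8≤11).
P7: dominated by P1 (capacity 621≥544, defect rate 1.5≤9.7, lead time 8≤15).
P8: dominated by P1 (capacity 621≥190, defect rate 1.5≤8.8, lead time 8≤16).
Pareto-optimal: P1, P2, P4 → 3.

3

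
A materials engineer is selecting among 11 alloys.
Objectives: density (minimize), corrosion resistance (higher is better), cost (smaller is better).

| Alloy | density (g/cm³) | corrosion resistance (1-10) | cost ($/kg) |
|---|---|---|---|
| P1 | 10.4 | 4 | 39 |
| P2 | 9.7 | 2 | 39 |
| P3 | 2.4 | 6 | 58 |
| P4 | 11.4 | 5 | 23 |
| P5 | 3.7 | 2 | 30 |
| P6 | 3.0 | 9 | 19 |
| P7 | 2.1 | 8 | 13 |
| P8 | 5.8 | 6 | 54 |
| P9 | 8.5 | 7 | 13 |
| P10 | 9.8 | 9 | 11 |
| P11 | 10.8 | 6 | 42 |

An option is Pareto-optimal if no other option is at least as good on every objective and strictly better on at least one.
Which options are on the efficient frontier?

P1: dominated by P6 (density 3.0≤10.4, corrosion resistance 9≥4, cost 19≤39).
P2: dominated by P5 (density 3.7≤9.7, corrosion resistance 2≥2, cost 30≤39).
P3: dominated by P7 (density 2.1≤2.4, corrosion resistance 8≥6, cost 13≤58).
P4: dominated by P6 (density 3.0≤11.4, corrosion resistance 9≥5, cost 19≤23).
P5: dominated by P6 (density 3.0≤3.7, corrosion resistance 9≥2, cost 19≤30).
P6: not dominated.
P7: not dominated (best density).
P8: dominated by P6 (density 3.0≤5.8, corrosion resistance 9≥6, cost 19≤54).
P9: dominated by P7 (density 2.1≤8.5, corrosion resistance 8≥7, cost 13≤13).
P10: not dominated (best cost).
P11: dominated by P6 (density 3.0≤10.8, corrosion resistance 9≥6, cost 19≤42).

P6, P7, P10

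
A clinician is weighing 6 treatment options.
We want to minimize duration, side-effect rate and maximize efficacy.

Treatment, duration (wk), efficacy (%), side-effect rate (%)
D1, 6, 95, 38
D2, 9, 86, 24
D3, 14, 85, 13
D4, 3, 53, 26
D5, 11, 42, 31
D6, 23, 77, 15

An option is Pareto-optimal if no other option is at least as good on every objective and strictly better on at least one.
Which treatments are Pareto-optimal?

D1: not dominated (best efficacy).
D2: not dominated.
D3: not dominated (best side-effect rate).
D4: not dominated (best duration).
D5: dominated by D2 (duration 9≤11, efficacy 86≥42, side-effect rate 24≤31).
D6: dominated by D3 (duration 14≤23, efficacy 85≥77, side-effect rate 13≤15).

D1, D2, D3, D4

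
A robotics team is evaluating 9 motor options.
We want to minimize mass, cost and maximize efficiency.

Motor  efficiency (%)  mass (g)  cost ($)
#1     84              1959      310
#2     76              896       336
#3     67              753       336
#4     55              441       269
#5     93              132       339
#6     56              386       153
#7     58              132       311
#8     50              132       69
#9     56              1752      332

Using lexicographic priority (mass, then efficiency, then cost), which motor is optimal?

#5

First minimize mass: best is 132, kept {#5, #7, #8}.
Then maximize efficiency: best is 93, kept {#5}.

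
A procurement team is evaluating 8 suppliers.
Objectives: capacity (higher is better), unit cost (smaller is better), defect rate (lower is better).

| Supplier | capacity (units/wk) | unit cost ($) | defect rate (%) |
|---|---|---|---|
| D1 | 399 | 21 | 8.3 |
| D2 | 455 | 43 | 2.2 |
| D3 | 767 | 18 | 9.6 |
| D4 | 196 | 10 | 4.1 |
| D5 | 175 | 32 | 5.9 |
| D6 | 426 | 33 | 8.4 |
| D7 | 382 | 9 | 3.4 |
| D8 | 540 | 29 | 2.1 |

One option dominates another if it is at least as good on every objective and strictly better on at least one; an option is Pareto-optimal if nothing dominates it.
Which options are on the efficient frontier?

D1: not dominated.
D2: dominated by D8 (capacity 540≥455, unit cost 29≤43, defect rate 2.1≤2.2).
D3: not dominated (best capacity).
D4: dominated by D7 (capacity 382≥196, unit cost 9≤10, defect rate 3.4≤4.1).
D5: dominated by D4 (capacity 196≥175, unit cost 10≤32, defect rate 4.1≤5.9).
D6: dominated by D8 (capacity 540≥426, unit cost 29≤33, defect rate 2.1≤8.4).
D7: not dominated (best unit cost).
D8: not dominated (best defect rate).

D1, D3, D7, D8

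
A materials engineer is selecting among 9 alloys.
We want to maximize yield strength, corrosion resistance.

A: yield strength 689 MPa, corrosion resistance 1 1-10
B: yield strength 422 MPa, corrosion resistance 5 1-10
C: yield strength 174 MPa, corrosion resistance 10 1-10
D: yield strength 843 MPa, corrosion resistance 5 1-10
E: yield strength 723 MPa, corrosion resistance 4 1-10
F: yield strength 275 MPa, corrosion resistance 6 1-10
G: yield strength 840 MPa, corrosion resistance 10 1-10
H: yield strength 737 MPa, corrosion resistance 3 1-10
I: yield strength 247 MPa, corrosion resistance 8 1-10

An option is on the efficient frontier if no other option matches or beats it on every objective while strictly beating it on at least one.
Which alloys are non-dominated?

D, G

A: dominated by D (yield strength 843≥689, corrosion resistance 5≥1).
B: dominated by D (yield strength 843≥422, corrosion resistance 5≥5).
C: dominated by G (yield strength 840≥174, corrosion resistance 10≥10).
D: not dominated (best yield strength).
E: dominated by D (yield strength 843≥723, corrosion resistance 5≥4).
F: dominated by G (yield strength 840≥275, corrosion resistance 10≥6).
G: not dominated.
H: dominated by D (yield strength 843≥737, corrosion resistance 5≥3).
I: dominated by G (yield strength 840≥247, corrosion resistance 10≥8).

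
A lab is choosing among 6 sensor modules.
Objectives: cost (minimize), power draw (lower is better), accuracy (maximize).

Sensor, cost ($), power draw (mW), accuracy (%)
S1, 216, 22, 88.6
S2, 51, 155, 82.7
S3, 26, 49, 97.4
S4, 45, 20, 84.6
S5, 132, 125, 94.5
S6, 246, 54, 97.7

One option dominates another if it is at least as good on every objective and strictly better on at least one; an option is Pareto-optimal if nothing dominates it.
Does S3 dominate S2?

Yes

S3 vs S2: cost 26≤51, power draw 49≤155, accuracy 97.4≥82.7 — S3 is at least as good on every objective with at least one strict improvement.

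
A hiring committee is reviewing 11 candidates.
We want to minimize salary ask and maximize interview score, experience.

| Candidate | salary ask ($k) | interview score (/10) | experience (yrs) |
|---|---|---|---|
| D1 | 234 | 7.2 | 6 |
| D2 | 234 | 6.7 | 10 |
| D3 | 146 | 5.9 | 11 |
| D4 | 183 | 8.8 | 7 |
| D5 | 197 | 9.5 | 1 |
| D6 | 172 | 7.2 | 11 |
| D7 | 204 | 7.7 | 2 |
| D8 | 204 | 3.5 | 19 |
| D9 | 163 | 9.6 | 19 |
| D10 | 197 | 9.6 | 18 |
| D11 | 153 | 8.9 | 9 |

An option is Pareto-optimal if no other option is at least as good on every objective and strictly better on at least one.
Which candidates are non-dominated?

D1: dominated by D4 (salary ask 183≤234, interview score 8.8≥7.2, experience 7≥6).
D2: dominated by D6 (salary ask 172≤234, interview score 7.2≥6.7, experience 11≥10).
D3: not dominated (best salary ask).
D4: dominated by D9 (salary ask 163≤183, interview score 9.6≥8.8, experience 19≥7).
D5: dominated by D9 (salary ask 163≤197, interview score 9.6≥9.5, experience 19≥1).
D6: dominated by D9 (salary ask 163≤172, interview score 9.6≥7.2, experience 19≥11).
D7: dominated by D4 (salary ask 183≤204, interview score 8.8≥7.7, experience 7≥2).
D8: dominated by D9 (salary ask 163≤204, interview score 9.6≥3.5, experience 19≥19).
D9: not dominated.
D10: dominated by D9 (salary ask 163≤197, interview score 9.6≥9.6, experience 19≥18).
D11: not dominated.

D3, D9, D11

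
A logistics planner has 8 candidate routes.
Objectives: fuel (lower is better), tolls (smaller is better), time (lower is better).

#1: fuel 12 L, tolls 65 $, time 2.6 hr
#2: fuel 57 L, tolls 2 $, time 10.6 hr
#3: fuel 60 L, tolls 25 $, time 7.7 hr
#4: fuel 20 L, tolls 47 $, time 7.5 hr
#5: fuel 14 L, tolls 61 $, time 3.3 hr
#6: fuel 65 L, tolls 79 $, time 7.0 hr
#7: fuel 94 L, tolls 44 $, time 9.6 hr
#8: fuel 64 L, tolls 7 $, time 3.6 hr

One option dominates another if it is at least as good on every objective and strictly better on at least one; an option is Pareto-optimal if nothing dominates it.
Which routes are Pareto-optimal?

#1, #2, #3, #4, #5, #8

#1: not dominated (best fuel).
#2: not dominated (best tolls).
#3: not dominated.
#4: not dominated.
#5: not dominated.
#6: dominated by #1 (fuel 12≤65, tolls 65≤79, time 2.6≤7.0).
#7: dominated by #3 (fuel 60≤94, tolls 25≤44, time 7.7≤9.6).
#8: not dominated.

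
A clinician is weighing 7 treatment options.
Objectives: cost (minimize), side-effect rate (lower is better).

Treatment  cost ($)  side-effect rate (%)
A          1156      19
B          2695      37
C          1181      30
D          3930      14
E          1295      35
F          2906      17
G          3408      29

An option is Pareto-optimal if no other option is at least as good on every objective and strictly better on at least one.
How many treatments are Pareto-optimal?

A: not dominated (best cost).
B: dominated by A (cost 1156≤2695, side-effect rate 19≤37).
C: dominated by A (cost 1156≤1181, side-effect rate 19≤30).
D: not dominated (best side-effect rate).
E: dominated by A (cost 1156≤1295, side-effect rate 19≤35).
F: not dominated.
G: dominated by A (cost 1156≤3408, side-effect rate 19≤29).
Pareto-optimal: A, D, F → 3.

3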